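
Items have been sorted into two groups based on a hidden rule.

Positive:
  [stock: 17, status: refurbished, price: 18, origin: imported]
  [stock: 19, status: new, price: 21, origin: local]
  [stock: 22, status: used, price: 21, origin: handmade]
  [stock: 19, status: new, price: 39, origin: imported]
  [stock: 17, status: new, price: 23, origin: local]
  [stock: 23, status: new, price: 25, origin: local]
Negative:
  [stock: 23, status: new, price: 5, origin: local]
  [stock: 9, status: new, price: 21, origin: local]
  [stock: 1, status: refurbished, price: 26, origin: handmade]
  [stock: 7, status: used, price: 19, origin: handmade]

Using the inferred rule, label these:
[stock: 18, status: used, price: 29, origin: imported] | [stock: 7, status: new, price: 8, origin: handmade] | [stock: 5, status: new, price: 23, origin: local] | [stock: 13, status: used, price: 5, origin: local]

Positive, Negative, Negative, Negative

The simplest hypothesis consistent with all the labels is: stock ≥ 17 AND price ≥ 18.
[stock: 18, status: used, price: 29, origin: imported] → stock = 18, price = 29 → Positive. [stock: 7, status: new, price: 8, origin: handmade] → stock = 7, price = 8 → Negative. [stock: 5, status: new, price: 23, origin: local] → stock = 5, price = 23 → Negative. [stock: 13, status: used, price: 5, origin: local] → stock = 13, price = 5 → Negative.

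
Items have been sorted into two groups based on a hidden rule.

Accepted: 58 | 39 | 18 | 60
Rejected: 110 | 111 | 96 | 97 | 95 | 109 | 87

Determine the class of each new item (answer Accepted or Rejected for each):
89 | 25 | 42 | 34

Rejected, Accepted, Accepted, Accepted

The pattern is that an item is 'Accepted' exactly when: at most 60.
Rejected: 89, since 89 > 60. Accepted: 25, since 25 ≤ 60. Accepted: 42, since 42 ≤ 60. Accepted: 34, since 34 ≤ 60.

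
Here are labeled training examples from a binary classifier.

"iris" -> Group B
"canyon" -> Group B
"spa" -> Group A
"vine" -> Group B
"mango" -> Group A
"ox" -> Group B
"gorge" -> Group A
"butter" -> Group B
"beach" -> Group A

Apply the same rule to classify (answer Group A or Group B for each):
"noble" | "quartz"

Group A, Group B

One predicate separates the groups cleanly: odd length.
"noble": Group A (length 5).
"quartz": Group B (length 6).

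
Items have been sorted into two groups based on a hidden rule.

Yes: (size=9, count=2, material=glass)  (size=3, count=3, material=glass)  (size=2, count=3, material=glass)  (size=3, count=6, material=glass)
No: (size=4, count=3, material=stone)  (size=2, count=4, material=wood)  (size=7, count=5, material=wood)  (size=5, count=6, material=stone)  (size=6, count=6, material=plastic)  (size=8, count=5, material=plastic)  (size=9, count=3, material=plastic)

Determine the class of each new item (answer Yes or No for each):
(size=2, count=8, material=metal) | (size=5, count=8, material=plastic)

A rule that fits every label: material is glass — true of each 'Yes' example, false of each 'No' one.

No, No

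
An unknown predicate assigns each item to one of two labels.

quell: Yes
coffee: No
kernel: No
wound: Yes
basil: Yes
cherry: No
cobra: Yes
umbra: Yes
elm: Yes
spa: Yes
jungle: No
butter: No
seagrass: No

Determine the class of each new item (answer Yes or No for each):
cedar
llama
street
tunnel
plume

The common property of the 'Yes' items is: odd length. No 'No' item has it.
cedar: Yes (length 5). llama: Yes (length 5). street: No (length 6). tunnel: No (length 6). plume: Yes (length 5).

Yes, Yes, No, No, Yes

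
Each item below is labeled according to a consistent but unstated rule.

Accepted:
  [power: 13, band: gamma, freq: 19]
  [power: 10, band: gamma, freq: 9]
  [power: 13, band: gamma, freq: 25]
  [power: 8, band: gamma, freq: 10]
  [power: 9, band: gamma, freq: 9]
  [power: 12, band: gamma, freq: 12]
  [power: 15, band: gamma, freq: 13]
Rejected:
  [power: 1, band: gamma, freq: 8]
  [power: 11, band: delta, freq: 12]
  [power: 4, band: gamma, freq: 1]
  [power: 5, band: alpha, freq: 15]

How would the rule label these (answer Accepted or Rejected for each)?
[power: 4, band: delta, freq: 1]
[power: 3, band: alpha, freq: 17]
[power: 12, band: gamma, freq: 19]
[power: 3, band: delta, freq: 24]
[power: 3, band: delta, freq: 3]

Rejected, Rejected, Accepted, Rejected, Rejected

The common property of the 'Accepted' items is: band is gamma AND freq ≥ 9. No 'Rejected' item has it.
[power: 4, band: delta, freq: 1]: Rejected (band is delta, freq = 1).
[power: 3, band: alpha, freq: 17]: Rejected (band is alpha, freq = 17).
[power: 12, band: gamma, freq: 19]: Accepted (band is gamma, freq = 19).
[power: 3, band: delta, freq: 24]: Rejected (band is delta, freq = 24).
[power: 3, band: delta, freq: 3]: Rejected (band is delta, freq = 3).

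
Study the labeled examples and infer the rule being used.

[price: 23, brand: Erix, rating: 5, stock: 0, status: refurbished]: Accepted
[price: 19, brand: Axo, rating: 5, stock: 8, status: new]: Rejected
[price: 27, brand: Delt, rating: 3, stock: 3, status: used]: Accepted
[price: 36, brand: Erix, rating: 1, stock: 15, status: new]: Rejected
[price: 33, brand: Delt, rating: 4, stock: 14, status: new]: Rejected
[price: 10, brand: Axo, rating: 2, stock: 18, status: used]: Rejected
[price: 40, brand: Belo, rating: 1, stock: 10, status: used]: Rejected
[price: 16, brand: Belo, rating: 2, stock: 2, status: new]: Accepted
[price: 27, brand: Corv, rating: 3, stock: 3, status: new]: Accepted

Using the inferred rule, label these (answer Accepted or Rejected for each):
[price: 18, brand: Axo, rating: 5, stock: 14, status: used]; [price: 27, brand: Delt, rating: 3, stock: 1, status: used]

Rejected, Accepted

'Accepted' ⟺ stock ≤ 3.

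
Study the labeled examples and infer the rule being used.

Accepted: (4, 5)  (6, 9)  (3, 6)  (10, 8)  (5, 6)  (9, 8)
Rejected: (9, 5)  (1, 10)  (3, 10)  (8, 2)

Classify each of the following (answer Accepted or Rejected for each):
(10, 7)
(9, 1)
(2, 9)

Rule: |first − second| ≤ 3. This holds for each 'Accepted' example and fails for each 'Rejected' one.
Accepted: (10, 7), since |10−7| = 3. Rejected: (9, 1), since |9−1| = 8. Rejected: (2, 9), since |2−9| = 7.

Accepted, Rejected, Rejected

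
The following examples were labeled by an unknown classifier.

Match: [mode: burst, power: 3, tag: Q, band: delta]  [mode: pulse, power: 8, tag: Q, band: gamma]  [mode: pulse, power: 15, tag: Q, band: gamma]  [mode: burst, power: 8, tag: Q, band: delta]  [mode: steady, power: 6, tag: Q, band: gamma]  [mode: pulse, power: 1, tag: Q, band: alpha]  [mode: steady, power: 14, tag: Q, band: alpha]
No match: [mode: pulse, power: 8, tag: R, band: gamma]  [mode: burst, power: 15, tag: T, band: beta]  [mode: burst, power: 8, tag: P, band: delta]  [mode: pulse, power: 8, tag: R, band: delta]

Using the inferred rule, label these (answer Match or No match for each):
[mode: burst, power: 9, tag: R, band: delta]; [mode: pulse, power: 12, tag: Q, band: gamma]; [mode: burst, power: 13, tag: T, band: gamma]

A rule that fits every label: tag is Q — true of each 'Match' example, false of each 'No match' one.
No match: [mode: burst, power: 9, tag: R, band: delta], since tag is R.
Match: [mode: pulse, power: 12, tag: Q, band: gamma], since tag is Q.
No match: [mode: burst, power: 13, tag: T, band: gamma], since tag is T.

No match, Match, No match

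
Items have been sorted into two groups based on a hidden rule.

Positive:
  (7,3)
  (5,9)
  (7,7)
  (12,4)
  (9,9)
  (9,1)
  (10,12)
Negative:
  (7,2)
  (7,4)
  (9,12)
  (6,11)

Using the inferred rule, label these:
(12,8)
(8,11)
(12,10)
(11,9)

Positive, Negative, Positive, Positive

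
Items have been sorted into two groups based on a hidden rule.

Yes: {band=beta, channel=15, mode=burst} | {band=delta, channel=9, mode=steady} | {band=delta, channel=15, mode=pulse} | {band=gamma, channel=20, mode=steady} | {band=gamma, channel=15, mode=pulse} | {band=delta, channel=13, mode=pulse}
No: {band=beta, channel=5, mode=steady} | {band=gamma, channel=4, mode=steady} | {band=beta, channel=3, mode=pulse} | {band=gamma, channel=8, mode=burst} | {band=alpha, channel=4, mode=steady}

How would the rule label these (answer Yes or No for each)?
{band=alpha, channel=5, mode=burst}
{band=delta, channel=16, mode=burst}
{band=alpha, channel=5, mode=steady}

The classifier is using: channel ≥ 9.
No: {band=alpha, channel=5, mode=burst}, since channel = 5.
Yes: {band=delta, channel=16, mode=burst}, since channel = 16.
No: {band=alpha, channel=5, mode=steady}, since channel = 5.

No, Yes, No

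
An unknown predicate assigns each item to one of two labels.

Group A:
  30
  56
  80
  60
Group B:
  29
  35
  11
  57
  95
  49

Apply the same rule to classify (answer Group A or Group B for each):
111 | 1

Group B, Group B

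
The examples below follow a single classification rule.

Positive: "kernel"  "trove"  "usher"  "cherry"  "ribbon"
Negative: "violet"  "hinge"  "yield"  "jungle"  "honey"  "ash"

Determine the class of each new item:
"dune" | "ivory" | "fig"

Negative, Positive, Negative

Every 'Positive' example satisfies: contains 'r'. None of the 'Negative' examples do.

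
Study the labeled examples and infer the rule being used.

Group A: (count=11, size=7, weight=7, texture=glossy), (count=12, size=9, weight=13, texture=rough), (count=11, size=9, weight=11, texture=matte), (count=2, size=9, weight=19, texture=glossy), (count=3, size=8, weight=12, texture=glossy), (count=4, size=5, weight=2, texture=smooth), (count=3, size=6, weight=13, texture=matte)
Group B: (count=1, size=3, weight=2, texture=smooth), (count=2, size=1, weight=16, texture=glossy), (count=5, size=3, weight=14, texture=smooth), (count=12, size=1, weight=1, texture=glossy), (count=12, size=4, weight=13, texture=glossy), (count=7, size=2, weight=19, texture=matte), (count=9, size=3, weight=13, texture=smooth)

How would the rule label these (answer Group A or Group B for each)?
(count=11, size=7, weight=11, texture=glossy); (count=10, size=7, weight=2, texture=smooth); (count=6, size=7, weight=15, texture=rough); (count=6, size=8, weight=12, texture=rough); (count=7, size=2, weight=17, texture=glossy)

Group A, Group A, Group A, Group A, Group B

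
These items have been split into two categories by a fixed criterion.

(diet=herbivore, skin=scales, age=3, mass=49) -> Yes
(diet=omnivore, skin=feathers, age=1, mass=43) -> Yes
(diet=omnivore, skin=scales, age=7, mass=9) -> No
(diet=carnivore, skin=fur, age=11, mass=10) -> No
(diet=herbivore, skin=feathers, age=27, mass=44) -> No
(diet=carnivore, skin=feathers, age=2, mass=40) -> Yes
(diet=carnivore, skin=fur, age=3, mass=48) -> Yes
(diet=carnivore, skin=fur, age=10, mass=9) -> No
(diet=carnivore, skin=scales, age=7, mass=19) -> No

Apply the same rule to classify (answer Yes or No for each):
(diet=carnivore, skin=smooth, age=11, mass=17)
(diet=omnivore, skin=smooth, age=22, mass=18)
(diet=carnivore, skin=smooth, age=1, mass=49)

No, No, Yes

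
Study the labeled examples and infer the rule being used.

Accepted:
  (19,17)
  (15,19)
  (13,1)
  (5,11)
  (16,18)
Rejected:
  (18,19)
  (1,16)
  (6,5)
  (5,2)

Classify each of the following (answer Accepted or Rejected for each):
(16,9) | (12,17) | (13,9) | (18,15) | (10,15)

Rejected, Rejected, Accepted, Rejected, Rejected

Looking at the examples, the only property every 'Accepted' case has and every 'Rejected' case lacks is: sum is even.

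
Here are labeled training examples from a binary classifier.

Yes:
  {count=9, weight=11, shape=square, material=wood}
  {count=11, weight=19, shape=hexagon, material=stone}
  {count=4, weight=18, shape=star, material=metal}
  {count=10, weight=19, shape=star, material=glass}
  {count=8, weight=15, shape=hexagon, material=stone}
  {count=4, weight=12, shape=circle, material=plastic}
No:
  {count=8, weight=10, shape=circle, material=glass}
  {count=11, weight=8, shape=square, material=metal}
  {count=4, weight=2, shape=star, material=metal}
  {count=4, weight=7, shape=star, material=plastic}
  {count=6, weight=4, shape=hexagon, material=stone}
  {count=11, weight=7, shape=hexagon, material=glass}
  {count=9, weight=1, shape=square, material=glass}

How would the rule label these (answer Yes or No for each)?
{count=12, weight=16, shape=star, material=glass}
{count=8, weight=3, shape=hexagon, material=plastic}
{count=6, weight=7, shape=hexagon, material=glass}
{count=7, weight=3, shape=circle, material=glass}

All 'Yes' examples share one property — weight ≥ 11 — and every 'No' example lacks it.
{count=12, weight=16, shape=star, material=glass} → weight = 16 → Yes.
{count=8, weight=3, shape=hexagon, material=plastic} → weight = 3 → No.
{count=6, weight=7, shape=hexagon, material=glass} → weight = 7 → No.
{count=7, weight=3, shape=circle, material=glass} → weight = 3 → No.

Yes, No, No, No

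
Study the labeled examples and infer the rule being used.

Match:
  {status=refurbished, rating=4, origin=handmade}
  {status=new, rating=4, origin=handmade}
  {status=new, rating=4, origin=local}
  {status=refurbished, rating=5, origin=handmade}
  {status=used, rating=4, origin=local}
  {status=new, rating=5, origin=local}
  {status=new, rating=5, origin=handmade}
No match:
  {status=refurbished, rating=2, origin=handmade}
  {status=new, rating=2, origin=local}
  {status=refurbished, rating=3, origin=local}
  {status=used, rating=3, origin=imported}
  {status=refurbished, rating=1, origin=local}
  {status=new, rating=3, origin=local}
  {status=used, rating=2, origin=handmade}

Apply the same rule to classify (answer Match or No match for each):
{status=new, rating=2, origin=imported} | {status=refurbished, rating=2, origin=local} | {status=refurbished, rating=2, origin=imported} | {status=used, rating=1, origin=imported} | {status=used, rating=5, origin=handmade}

No match, No match, No match, No match, Match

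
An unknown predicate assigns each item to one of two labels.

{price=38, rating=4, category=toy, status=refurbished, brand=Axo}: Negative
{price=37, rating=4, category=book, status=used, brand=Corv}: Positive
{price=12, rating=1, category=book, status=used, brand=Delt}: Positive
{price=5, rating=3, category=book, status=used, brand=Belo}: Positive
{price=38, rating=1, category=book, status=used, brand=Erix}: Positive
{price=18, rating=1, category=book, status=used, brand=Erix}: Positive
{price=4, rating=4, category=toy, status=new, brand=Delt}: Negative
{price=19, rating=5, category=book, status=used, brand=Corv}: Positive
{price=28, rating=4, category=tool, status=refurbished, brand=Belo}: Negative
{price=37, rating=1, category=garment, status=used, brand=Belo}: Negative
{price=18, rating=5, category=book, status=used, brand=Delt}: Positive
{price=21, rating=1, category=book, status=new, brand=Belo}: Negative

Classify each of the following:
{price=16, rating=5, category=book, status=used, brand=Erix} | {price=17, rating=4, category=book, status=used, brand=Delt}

Positive, Positive

A rule that fits every label: status is used AND category is book — true of each 'Positive' example, false of each 'Negative' one.
{price=16, rating=5, category=book, status=used, brand=Erix} — status is used, category is book, hence Positive. {price=17, rating=4, category=book, status=used, brand=Delt} — status is used, category is book, hence Positive.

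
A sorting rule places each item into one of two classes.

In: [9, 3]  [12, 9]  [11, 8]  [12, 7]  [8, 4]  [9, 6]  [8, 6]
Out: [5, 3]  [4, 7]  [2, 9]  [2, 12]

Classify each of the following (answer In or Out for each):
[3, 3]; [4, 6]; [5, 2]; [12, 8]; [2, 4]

Out, Out, Out, In, Out

The common property of the 'In' items is: first ≥ 6. No 'Out' item has it.
[3, 3]: Out (first 3).
[4, 6]: Out (first 4).
[5, 2]: Out (first 5).
[12, 8]: In (first 12).
[2, 4]: Out (first 2).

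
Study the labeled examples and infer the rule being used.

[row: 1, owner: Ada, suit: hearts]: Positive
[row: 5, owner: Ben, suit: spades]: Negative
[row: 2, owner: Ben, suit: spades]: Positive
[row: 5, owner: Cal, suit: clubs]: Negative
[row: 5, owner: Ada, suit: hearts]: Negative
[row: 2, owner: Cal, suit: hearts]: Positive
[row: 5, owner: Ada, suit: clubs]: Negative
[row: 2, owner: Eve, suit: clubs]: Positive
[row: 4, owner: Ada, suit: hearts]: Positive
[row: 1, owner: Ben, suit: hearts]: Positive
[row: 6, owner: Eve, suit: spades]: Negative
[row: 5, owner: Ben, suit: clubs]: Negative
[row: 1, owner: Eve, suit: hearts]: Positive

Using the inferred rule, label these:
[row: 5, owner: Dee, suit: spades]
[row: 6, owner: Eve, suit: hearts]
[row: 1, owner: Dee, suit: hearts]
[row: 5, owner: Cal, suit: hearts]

The classifier is using: row ≤ 4.

Negative, Negative, Positive, Negative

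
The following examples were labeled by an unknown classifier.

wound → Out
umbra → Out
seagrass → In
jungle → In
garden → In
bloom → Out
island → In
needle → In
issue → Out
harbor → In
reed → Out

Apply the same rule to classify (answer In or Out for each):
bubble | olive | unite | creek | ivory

The classifier is using: length ≥ 6.

In, Out, Out, Out, Out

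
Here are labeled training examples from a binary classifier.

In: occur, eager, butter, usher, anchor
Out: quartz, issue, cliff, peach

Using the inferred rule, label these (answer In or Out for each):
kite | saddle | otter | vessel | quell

All 'In' examples share one property — ends with 'r' — and every 'Out' example lacks it.
kite: ends with 'e', lacks this property → Out.
saddle: ends with 'e', lacks this property → Out.
otter: ends with 'r', has this property → In.
vessel: ends with 'l', lacks this property → Out.
quell: ends with 'l', lacks this property → Out.

Out, Out, In, Out, Out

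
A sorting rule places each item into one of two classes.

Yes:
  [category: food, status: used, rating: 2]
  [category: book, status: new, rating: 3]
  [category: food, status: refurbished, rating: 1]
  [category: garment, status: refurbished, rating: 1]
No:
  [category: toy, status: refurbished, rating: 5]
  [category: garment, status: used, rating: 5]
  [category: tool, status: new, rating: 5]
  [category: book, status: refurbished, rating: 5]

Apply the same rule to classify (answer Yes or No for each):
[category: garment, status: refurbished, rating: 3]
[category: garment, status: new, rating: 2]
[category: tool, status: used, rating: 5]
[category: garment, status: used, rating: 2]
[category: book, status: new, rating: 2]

The simplest hypothesis consistent with all the labels is: rating ≤ 3.
[category: garment, status: refurbished, rating: 3] → rating = 3 → Yes.
[category: garment, status: new, rating: 2] → rating = 2 → Yes.
[category: tool, status: used, rating: 5] → rating = 5 → No.
[category: garment, status: used, rating: 2] → rating = 2 → Yes.
[category: book, status: new, rating: 2] → rating = 2 → Yes.

Yes, Yes, No, Yes, Yes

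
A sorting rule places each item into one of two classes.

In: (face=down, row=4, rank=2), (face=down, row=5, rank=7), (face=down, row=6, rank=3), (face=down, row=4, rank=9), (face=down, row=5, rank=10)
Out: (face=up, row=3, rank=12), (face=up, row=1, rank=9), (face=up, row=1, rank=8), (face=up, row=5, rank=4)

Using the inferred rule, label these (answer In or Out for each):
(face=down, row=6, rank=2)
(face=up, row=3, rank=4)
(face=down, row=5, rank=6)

In, Out, In

Rule: face is down. This holds for each 'In' example and fails for each 'Out' one.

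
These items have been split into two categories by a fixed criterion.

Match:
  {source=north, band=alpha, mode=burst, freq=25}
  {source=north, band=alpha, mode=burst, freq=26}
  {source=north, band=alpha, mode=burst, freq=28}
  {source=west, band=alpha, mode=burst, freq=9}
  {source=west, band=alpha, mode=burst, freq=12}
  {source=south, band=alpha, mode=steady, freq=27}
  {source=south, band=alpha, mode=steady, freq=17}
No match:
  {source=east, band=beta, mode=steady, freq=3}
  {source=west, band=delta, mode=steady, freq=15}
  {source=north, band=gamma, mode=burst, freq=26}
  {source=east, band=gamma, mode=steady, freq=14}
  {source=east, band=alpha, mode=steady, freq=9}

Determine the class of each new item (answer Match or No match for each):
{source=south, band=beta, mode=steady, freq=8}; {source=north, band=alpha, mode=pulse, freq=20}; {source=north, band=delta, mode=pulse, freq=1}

'Match' ⟺ band is alpha AND source is not east.

No match, Match, No match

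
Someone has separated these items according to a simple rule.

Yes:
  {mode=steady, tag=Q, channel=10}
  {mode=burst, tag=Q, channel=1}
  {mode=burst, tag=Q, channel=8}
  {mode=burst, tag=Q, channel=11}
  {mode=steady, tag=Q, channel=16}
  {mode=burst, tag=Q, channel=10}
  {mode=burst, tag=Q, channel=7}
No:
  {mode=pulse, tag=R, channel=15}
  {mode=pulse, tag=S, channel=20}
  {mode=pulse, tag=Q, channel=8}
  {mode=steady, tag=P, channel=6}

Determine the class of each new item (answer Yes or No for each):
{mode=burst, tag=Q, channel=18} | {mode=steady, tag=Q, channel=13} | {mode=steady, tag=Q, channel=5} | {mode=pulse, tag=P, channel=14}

Yes, Yes, Yes, No

All 'Yes' examples share one property — mode is not pulse AND tag is Q — and every 'No' example lacks it.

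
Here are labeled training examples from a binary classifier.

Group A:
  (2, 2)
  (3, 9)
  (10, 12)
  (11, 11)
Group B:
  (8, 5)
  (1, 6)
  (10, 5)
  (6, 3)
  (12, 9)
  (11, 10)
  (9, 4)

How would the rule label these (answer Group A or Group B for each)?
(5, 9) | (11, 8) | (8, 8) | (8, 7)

Group A, Group B, Group A, Group B

The pattern is that an item is 'Group A' exactly when: sum is even.
Group A: (5, 9), since 5+9 = 14. Group B: (11, 8), since 11+8 = 19. Group A: (8, 8), since 8+8 = 16. Group B: (8, 7), since 8+7 = 15.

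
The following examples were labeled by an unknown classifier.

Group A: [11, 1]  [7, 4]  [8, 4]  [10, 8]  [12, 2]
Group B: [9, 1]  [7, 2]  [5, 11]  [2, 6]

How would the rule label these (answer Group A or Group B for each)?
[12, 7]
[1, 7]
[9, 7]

The pattern is that an item is 'Group A' exactly when: first > second AND sum ≥ 11.
[12, 7] — 12 > 7, 12+7 = 19, hence Group A. [1, 7] — 1 < 7, 1+7 = 8, hence Group B. [9, 7] — 9 > 7, 9+7 = 16, hence Group A.

Group A, Group B, Group A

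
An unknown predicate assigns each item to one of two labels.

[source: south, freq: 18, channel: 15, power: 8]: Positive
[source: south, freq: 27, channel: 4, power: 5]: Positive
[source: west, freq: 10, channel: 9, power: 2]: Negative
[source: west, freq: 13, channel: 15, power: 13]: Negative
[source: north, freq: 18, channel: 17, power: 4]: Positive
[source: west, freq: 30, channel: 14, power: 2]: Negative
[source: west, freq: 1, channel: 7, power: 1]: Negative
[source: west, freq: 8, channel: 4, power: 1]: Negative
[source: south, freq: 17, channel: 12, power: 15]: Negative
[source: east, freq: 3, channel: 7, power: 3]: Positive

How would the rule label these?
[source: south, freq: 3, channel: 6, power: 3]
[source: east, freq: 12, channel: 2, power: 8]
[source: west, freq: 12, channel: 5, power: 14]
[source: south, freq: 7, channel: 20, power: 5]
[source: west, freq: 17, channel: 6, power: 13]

The distinguishing property — power ≥ 3 AND power ≤ 8 — holds for all the 'Positive' cases and none of the 'Negative' cases.
[source: south, freq: 3, channel: 6, power: 3]: power = 3, has this property → Positive.
[source: east, freq: 12, channel: 2, power: 8]: power = 8, has this property → Positive.
[source: west, freq: 12, channel: 5, power: 14]: power = 14, does not satisfy this → Negative.
[source: south, freq: 7, channel: 20, power: 5]: power = 5, has this property → Positive.
[source: west, freq: 17, channel: 6, power: 13]: power = 13, does not satisfy this → Negative.

Positive, Positive, Negative, Positive, Negative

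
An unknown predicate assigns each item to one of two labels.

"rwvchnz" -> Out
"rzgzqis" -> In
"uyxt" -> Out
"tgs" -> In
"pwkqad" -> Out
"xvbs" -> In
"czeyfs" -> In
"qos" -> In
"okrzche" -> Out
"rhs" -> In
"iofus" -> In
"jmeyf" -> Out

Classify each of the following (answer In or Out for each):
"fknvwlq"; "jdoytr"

The classifier is using: contains 's'.

Out, Out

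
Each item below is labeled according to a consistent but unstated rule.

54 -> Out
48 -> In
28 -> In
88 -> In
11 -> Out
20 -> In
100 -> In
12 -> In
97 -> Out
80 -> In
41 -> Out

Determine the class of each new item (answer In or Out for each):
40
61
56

In, Out, In

Looking at the examples, the only property every 'In' case has and every 'Out' case lacks is: multiple of 4.
40: 40 = 4·10 — passes, so In. 61: 61 = 4·15 + 1 — lacks this property, so Out. 56: 56 = 4·14 — passes, so In.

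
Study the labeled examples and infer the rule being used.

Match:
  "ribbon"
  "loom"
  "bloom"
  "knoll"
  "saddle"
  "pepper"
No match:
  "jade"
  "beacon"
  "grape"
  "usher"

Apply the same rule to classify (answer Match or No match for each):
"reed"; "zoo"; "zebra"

Match, Match, No match

A rule that fits every label: has a double letter — true of each 'Match' example, false of each 'No match' one.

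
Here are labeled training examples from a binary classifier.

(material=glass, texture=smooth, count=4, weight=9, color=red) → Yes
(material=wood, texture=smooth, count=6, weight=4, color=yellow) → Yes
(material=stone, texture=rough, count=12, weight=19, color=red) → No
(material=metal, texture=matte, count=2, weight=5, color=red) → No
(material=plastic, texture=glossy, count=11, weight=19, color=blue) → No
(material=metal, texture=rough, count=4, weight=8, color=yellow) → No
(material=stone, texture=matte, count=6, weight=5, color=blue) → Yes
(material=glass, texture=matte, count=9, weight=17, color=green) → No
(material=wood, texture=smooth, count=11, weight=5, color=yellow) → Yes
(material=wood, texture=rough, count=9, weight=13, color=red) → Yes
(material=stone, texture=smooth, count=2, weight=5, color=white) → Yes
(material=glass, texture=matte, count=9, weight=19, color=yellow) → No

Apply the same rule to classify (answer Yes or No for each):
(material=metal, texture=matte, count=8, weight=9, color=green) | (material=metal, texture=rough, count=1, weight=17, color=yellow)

No, No

All 'Yes' examples share one property — material is not metal AND weight ≤ 13 — and every 'No' example lacks it.
(material=metal, texture=matte, count=8, weight=9, color=green) → material is metal, weight = 9 → No.
(material=metal, texture=rough, count=1, weight=17, color=yellow) → material is metal, weight = 17 → No.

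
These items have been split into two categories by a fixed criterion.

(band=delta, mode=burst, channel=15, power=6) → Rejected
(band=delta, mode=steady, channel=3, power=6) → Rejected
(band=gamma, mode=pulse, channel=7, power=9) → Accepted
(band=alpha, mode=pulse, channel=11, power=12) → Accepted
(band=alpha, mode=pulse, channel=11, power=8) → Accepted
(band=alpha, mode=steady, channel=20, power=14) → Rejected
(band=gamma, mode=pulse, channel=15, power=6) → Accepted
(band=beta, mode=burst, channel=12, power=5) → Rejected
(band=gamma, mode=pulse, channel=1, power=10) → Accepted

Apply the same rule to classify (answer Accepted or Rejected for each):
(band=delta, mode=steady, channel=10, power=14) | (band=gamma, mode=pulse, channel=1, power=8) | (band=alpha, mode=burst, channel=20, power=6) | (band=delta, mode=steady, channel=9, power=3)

One predicate separates the groups cleanly: mode is pulse.
(band=delta, mode=steady, channel=10, power=14): mode is steady — fails the rule, so Rejected. (band=gamma, mode=pulse, channel=1, power=8): mode is pulse — qualifies, so Accepted. (band=alpha, mode=burst, channel=20, power=6): mode is burst — fails the rule, so Rejected. (band=delta, mode=steady, channel=9, power=3): mode is steady — fails the rule, so Rejected.

Rejected, Accepted, Rejected, Rejected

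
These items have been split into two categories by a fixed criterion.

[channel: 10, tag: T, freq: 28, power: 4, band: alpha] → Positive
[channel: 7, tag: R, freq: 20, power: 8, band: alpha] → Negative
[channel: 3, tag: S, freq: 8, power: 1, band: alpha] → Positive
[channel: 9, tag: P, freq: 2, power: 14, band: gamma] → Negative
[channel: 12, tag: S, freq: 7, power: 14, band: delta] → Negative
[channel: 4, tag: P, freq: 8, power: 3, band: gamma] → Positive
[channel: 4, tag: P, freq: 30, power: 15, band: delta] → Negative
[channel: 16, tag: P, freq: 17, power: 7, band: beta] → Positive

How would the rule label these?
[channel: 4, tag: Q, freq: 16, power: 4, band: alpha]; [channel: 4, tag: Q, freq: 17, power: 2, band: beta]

Positive, Positive

The rule appears to be: power ≤ 7.
[channel: 4, tag: Q, freq: 16, power: 4, band: alpha]: power = 4 — matches, so Positive. [channel: 4, tag: Q, freq: 17, power: 2, band: beta]: power = 2 — matches, so Positive.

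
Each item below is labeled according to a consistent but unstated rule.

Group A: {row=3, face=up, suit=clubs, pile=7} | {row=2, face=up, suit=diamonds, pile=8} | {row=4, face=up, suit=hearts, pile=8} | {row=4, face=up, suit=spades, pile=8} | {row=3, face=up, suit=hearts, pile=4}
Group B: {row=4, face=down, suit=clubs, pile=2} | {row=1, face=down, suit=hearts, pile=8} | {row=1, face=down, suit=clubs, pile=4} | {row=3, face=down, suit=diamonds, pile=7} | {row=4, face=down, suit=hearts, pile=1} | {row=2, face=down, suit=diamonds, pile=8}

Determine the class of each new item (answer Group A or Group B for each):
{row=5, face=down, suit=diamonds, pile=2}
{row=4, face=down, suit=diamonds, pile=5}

Group B, Group B

'Group A' ⟺ face is up.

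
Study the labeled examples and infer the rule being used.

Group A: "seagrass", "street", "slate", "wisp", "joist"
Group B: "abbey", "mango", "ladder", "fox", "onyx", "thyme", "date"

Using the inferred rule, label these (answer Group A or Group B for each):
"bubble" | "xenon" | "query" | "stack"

Group B, Group B, Group B, Group A

Every 'Group A' example satisfies: contains 's'. None of the 'Group B' examples do.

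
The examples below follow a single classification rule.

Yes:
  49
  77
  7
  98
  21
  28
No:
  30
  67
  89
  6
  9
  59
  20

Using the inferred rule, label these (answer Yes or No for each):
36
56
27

The common property of the 'Yes' items is: multiple of 7. No 'No' item has it.

No, Yes, No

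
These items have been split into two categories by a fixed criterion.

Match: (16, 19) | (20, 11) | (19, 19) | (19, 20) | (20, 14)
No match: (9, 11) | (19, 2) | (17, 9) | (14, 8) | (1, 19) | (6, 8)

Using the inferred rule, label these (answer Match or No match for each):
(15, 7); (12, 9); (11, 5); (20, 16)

No match, No match, No match, Match

The classifier is using: sum ≥ 31.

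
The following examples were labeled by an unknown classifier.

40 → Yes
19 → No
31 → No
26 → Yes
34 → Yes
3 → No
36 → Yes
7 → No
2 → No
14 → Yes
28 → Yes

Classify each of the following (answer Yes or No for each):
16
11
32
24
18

Yes, No, Yes, Yes, Yes

Looking at the examples, the only property every 'Yes' case has and every 'No' case lacks is: not prime.
Yes: 16, since 16 = 2·8.
No: 11, since 11 is prime.
Yes: 32, since 32 = 2·16.
Yes: 24, since 24 = 2·12.
Yes: 18, since 18 = 2·9.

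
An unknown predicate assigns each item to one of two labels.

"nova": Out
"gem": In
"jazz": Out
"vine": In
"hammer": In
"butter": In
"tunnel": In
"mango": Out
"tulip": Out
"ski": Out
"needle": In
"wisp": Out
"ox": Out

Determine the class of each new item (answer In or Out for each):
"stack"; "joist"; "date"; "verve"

The rule appears to be: contains 'e'.
Out: "stack", since no 'e'. Out: "joist", since no 'e'. In: "date", since has 'e'. In: "verve", since has 'e'.

Out, Out, In, In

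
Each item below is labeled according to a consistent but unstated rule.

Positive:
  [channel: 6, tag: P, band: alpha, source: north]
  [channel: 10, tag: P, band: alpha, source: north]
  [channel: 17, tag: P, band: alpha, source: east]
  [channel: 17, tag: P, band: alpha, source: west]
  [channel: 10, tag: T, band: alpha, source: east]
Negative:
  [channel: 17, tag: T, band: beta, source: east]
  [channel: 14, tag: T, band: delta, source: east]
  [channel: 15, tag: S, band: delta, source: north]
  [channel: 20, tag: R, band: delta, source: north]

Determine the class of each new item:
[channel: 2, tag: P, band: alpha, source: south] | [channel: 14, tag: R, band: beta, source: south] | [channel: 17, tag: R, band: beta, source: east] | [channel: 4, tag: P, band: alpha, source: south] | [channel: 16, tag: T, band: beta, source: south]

Comparing the two groups points to one rule — band is alpha.
[channel: 2, tag: P, band: alpha, source: south]: Positive (band is alpha).
[channel: 14, tag: R, band: beta, source: south]: Negative (band is beta).
[channel: 17, tag: R, band: beta, source: east]: Negative (band is beta).
[channel: 4, tag: P, band: alpha, source: south]: Positive (band is alpha).
[channel: 16, tag: T, band: beta, source: south]: Negative (band is beta).

Positive, Negative, Negative, Positive, Negative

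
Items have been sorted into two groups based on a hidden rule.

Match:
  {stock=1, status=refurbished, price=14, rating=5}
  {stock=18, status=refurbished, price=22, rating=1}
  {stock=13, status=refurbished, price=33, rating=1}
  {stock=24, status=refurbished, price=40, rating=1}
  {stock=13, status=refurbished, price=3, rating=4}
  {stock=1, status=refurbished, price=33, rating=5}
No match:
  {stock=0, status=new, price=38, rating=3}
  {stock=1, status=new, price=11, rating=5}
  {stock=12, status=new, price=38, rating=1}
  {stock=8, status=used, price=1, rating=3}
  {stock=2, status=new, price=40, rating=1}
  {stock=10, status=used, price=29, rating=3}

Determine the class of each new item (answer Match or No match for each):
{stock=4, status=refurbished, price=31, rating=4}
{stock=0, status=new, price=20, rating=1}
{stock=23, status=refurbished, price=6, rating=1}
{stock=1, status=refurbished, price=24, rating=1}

All 'Match' examples share one property — status is refurbished — and every 'No match' example lacks it.
{stock=4, status=refurbished, price=31, rating=4}: status is refurbished, fits → Match. {stock=0, status=new, price=20, rating=1}: status is new, does not pass → No match. {stock=23, status=refurbished, price=6, rating=1}: status is refurbished, fits → Match. {stock=1, status=refurbished, price=24, rating=1}: status is refurbished, fits → Match.

Match, No match, Match, Match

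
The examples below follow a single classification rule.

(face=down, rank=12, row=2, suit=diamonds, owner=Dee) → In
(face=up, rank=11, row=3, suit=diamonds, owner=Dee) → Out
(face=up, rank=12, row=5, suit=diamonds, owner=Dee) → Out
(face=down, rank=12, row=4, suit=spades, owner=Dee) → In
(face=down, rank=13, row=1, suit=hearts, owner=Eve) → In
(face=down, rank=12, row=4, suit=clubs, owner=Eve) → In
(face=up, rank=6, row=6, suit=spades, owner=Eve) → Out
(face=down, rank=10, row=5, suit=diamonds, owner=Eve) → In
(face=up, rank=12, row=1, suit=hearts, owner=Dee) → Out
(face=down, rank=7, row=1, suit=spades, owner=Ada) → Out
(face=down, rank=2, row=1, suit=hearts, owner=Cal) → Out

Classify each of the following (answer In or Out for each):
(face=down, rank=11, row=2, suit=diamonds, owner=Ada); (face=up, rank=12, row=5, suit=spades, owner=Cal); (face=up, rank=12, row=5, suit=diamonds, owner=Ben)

All 'In' examples share one property — face is down AND rank ≥ 10 — and every 'Out' example lacks it.
(face=down, rank=11, row=2, suit=diamonds, owner=Ada) — face is down, rank = 11, hence In. (face=up, rank=12, row=5, suit=spades, owner=Cal) — face is up, rank = 12, hence Out. (face=up, rank=12, row=5, suit=diamonds, owner=Ben) — face is up, rank = 12, hence Out.

In, Out, Out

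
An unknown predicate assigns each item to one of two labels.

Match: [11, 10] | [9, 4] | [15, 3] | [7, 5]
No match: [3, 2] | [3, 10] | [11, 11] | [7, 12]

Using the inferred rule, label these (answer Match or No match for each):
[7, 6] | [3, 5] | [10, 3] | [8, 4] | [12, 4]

'Match' ⟺ first > second AND sum ≥ 12.
[7, 6] — 7 > 6, 7+6 = 13, hence Match.
[3, 5] — 3 < 5, 3+5 = 8, hence No match.
[10, 3] — 10 > 3, 10+3 = 13, hence Match.
[8, 4] — 8 > 4, 8+4 = 12, hence Match.
[12, 4] — 12 > 4, 12+4 = 16, hence Match.

Match, No match, Match, Match, Match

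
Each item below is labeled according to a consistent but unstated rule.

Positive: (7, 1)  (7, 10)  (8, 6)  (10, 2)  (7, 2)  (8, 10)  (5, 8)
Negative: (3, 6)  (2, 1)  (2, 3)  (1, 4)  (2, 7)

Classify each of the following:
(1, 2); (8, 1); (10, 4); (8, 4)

One predicate separates the groups cleanly: first ≥ 4.
(1, 2) → first 1 → Negative. (8, 1) → first 8 → Positive. (10, 4) → first 10 → Positive. (8, 4) → first 8 → Positive.

Negative, Positive, Positive, Positive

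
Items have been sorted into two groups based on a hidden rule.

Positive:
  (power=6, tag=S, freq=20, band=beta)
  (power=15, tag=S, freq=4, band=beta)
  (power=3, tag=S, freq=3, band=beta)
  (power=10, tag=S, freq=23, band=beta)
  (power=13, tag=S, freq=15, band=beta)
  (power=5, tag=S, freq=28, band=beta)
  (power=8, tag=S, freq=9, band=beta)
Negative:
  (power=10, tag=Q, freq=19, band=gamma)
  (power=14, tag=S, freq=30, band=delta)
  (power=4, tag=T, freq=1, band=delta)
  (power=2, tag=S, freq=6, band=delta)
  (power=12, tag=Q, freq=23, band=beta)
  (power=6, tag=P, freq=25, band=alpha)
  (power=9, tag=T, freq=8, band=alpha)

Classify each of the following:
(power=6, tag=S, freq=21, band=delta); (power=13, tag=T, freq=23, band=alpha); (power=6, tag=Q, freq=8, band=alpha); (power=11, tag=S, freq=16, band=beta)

All 'Positive' examples share one property — band is beta AND tag is S — and every 'Negative' example lacks it.
(power=6, tag=S, freq=21, band=delta) — band is delta, tag is S, hence Negative. (power=13, tag=T, freq=23, band=alpha) — band is alpha, tag is T, hence Negative. (power=6, tag=Q, freq=8, band=alpha) — band is alpha, tag is Q, hence Negative. (power=11, tag=S, freq=16, band=beta) — band is beta, tag is S, hence Positive.

Negative, Negative, Negative, Positive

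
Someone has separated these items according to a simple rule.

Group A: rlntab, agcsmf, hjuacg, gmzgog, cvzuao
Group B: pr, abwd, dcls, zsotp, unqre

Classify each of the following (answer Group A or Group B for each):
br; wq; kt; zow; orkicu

Group B, Group B, Group B, Group B, Group A

One predicate separates the groups cleanly: length 6.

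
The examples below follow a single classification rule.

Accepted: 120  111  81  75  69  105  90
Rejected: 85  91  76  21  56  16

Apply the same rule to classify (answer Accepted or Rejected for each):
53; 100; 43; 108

The classifier is using: multiple of 3 AND at least 56.
53 → 53 = 3·17 + 2, 53 < 56 → Rejected. 100 → 100 = 3·33 + 1, 100 ≥ 56 → Rejected. 43 → 43 = 3·14 + 1, 43 < 56 → Rejected. 108 → 108 = 3·36, 108 ≥ 56 → Accepted.

Rejected, Rejected, Rejected, Accepted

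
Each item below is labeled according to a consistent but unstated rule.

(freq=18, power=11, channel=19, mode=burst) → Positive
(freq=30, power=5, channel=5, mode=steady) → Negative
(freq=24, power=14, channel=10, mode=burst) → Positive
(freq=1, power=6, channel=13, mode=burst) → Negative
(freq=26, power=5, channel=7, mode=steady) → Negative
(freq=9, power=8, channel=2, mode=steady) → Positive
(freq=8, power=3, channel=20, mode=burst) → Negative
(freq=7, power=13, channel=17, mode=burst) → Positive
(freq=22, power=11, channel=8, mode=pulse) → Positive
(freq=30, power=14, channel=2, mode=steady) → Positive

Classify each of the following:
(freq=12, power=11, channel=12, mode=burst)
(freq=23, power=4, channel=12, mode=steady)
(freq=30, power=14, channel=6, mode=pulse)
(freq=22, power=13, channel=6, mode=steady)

Positive, Negative, Positive, Positive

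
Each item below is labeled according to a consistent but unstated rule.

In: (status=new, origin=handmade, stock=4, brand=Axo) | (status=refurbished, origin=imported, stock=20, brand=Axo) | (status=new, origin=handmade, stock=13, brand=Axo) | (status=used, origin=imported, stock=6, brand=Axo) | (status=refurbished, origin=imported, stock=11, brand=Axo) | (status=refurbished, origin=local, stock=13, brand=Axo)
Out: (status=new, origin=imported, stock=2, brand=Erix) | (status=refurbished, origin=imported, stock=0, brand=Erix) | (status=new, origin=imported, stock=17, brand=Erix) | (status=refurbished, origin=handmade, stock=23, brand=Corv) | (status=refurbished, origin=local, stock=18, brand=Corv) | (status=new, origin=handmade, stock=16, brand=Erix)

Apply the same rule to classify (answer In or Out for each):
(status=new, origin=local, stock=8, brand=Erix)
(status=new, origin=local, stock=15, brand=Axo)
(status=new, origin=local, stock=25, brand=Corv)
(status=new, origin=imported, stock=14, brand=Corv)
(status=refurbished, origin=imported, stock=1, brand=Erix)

Out, In, Out, Out, Out

Every 'In' example satisfies: brand is Axo. None of the 'Out' examples do.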